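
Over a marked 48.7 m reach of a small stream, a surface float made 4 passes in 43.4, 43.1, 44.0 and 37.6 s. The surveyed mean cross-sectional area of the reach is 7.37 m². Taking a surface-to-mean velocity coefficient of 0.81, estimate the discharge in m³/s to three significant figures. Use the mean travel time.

6.92 m³/s

t̄ = (43.4 + 43.1 + 44.0 + 37.6) / 4 = 42.025 s
v_surface = L / t̄ = 48.7 / 42.025 = 1.159 m/s
v_mean = 0.81 × 1.159 = 0.9387 m/s
Q = A × v_mean = 7.37 × 0.9387 = 6.918 m³/s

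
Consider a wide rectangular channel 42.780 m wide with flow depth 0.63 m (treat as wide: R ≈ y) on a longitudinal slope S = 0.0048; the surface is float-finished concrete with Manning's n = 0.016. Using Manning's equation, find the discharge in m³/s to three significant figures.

85.8 m³/s

A = b·y = 42.780 × 0.63 = 26.95 m²
Wide channel: R ≈ y = 0.63 m
Q = (1/n)·A·R^(2/3)·S^(1/2) = (1/0.016) × 26.95 × 0.6300^(2/3) × 0.0048^(1/2) = 85.76 m³/s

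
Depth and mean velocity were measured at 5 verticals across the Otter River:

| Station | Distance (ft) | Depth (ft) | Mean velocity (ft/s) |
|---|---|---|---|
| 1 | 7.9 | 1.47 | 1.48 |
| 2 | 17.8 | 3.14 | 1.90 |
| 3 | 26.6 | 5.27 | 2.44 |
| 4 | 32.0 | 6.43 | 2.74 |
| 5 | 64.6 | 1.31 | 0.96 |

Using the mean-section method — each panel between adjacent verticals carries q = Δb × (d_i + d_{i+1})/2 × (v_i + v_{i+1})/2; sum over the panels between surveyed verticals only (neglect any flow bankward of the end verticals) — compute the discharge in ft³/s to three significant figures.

Panel 1-2: Δb = 9.9 ft, d̄ = (1.47+3.14)/2 = 2.305, v̄ = (1.48+1.90)/2 = 1.69 → q = 9.9×2.305×1.69 = 38.56 ft³/s
Panel 2-3: Δb = 8.8 ft, d̄ = (3.14+5.27)/2 = 4.205, v̄ = (1.90+2.44)/2 = 2.17 → q = 8.8×4.205×2.17 = 80.30 ft³/s
Panel 3-4: Δb = 5.4 ft, d̄ = (5.27+6.43)/2 = 5.85, v̄ = (2.44+2.74)/2 = 2.59 → q = 5.4×5.85×2.59 = 81.82 ft³/s
Panel 4-5: Δb = 32.6 ft, d̄ = (6.43+1.31)/2 = 3.87, v̄ = (2.74+0.96)/2 = 1.85 → q = 32.6×3.87×1.85 = 233.4 ft³/s
Q = Σ q = 434.1 ft³/s

434 ft³/s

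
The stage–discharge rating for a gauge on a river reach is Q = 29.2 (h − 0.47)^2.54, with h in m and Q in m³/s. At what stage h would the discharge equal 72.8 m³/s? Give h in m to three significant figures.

1.90 m

h − h₀ = (Q/C)^(1/b) = (72.8/29.2)^(1/2.54) = 1.433 m
h = 0.47 + 1.433 = 1.903 m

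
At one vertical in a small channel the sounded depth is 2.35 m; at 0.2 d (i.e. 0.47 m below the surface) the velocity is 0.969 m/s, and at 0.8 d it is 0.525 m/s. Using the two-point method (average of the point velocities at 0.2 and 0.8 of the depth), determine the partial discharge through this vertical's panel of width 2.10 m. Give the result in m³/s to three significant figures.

v̄ = (0.969 + 0.525) / 2 = 0.7470 m/s
q = v̄ × d × w = 0.7470 × 2.35 × 2.10 = 3.686 m³/s

3.69 m³/s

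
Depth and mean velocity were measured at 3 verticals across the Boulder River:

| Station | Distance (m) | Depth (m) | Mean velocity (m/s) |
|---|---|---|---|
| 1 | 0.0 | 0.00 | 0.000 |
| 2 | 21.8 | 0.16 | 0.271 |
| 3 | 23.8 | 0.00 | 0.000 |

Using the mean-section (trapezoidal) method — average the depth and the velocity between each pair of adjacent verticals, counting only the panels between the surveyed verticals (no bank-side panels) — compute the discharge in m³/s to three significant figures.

0.258 m³/s

Panel 1-2: Δb = 21.8 m, d̄ = (0.00+0.16)/2 = 0.08, v̄ = (0.000+0.271)/2 = 0.1355 → q = 21.8×0.08×0.1355 = 0.2363 m³/s
Panel 2-3: Δb = 2 m, d̄ = (0.16+0.00)/2 = 0.08, v̄ = (0.271+0.000)/2 = 0.1355 → q = 2×0.08×0.1355 = 0.02168 m³/s
Q = Σ q = 0.2580 m³/s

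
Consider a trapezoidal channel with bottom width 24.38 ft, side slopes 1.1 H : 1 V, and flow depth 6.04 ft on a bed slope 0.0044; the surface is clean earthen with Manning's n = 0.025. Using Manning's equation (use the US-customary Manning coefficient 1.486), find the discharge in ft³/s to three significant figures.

1990 ft³/s

A = (b + z·y)·y = (24.38 + 1.1×6.04)×6.04 = 187.4 ft²
P = b + 2y√(1+z²) = 24.38 + 2×6.04×√(1+1.1²) = 42.34 ft
R = A/P = 187.4/42.34 = 4.426 ft
Q = (1.486/n)·A·R^(2/3)·S^(1/2) = (1.486/0.025) × 187.4 × 4.426^(2/3) × 0.0044^(1/2) = 1992 ft³/s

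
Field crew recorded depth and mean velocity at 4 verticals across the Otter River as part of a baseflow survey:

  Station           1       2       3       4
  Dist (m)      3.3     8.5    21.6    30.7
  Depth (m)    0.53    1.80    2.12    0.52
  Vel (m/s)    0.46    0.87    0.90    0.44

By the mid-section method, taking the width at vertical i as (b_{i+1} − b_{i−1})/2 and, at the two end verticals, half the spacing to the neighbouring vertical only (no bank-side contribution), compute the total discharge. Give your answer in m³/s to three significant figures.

37.2 m³/s

w_1 = (8.5 − 3.3)/2 = 2.6 m; q_1 = 0.46 × 0.53 × 2.6 = 0.6339 m³/s
w_2 = (21.6 − 3.3)/2 = 9.15 m; q_2 = 0.87 × 1.80 × 9.15 = 14.33 m³/s
w_3 = (30.7 − 8.5)/2 = 11.1 m; q_3 = 0.90 × 2.12 × 11.1 = 21.18 m³/s
w_4 = (30.7 − 21.6)/2 = 4.55 m; q_4 = 0.44 × 0.52 × 4.55 = 1.041 m³/s
Q = Σ qᵢ = 37.18 m³/s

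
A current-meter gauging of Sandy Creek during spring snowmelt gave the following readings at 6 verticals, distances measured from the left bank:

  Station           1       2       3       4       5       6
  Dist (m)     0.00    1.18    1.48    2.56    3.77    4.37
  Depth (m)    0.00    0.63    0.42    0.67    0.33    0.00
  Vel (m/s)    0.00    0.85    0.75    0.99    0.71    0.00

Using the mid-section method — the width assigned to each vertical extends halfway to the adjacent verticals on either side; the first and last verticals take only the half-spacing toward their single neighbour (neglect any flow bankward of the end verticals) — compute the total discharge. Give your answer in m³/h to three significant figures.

w_2 = (1.48 − 0.00)/2 = 0.74 m; q_2 = 0.85 × 0.63 × 0.74 = 0.3963 m³/s
w_3 = (2.56 − 1.18)/2 = 0.69 m; q_3 = 0.75 × 0.42 × 0.69 = 0.2174 m³/s
w_4 = (3.77 − 1.48)/2 = 1.145 m; q_4 = 0.99 × 0.67 × 1.145 = 0.7595 m³/s
w_5 = (4.37 − 2.56)/2 = 0.905 m; q_5 = 0.71 × 0.33 × 0.905 = 0.2120 m³/s
Stations 1, 6 contribute zero (depth or velocity is 0).
Q = Σ qᵢ = 1.585 m³/s
= 1.585 × 3600 = 5707 m³/h

5710 m³/h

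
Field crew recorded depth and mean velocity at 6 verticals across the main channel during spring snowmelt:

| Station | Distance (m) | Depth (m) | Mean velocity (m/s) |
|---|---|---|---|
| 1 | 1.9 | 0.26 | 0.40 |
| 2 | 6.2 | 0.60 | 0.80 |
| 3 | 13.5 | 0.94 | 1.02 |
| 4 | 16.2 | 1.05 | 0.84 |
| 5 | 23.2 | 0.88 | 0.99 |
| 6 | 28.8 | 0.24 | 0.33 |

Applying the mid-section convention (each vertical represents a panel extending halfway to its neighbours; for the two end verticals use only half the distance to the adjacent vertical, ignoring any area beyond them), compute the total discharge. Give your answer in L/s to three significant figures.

17800 L/s

w_1 = (6.2 − 1.9)/2 = 2.15 m; q_1 = 0.40 × 0.26 × 2.15 = 0.2236 m³/s
w_2 = (13.5 − 1.9)/2 = 5.8 m; q_2 = 0.80 × 0.60 × 5.8 = 2.784 m³/s
w_3 = (16.2 − 6.2)/2 = 5 m; q_3 = 1.02 × 0.94 × 5 = 4.794 m³/s
w_4 = (23.2 − 13.5)/2 = 4.85 m; q_4 = 0.84 × 1.05 × 4.85 = 4.278 m³/s
w_5 = (28.8 − 16.2)/2 = 6.3 m; q_5 = 0.99 × 0.88 × 6.3 = 5.489 m³/s
w_6 = (28.8 − 23.2)/2 = 2.8 m; q_6 = 0.33 × 0.24 × 2.8 = 0.2218 m³/s
Q = Σ qᵢ = 17.79 m³/s
= 17.79 × 1000 = 17790 L/s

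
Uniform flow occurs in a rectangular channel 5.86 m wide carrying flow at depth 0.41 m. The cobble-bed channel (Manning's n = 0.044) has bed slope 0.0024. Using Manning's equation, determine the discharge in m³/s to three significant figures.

1.35 m³/s

A = b·y = 5.86 × 0.41 = 2.403 m²
P = b + 2y = 5.86 + 2×0.41 = 6.680 m
R = A/P = 2.403/6.680 = 0.3597 m
Q = (1/n)·A·R^(2/3)·S^(1/2) = (1/0.044) × 2.403 × 0.3597^(2/3) × 0.0024^(1/2) = 1.353 m³/s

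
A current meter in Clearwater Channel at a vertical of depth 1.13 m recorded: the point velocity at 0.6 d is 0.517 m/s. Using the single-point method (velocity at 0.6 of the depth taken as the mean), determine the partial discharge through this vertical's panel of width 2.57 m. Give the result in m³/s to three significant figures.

v̄ = v₀.₆ = 0.517 m/s
q = v̄ × d × w = 0.5170 × 1.13 × 2.57 = 1.501 m³/s

1.50 m³/s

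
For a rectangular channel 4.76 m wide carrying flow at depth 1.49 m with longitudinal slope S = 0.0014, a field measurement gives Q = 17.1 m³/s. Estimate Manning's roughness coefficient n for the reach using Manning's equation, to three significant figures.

A = b·y = 4.76 × 1.49 = 7.092 m²
P = b + 2y = 4.76 + 2×1.49 = 7.740 m
R = A/P = 7.092/7.740 = 0.9163 m
n = (1/Q)·A·R^(2/3)·S^(1/2) = (1/17.1) × 7.092 × 0.9434 × 0.03742 = 0.01464

0.0146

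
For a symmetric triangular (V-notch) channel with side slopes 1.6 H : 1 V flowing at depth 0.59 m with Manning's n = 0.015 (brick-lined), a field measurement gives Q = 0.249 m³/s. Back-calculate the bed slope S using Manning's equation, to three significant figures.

0.000285

A = z·y² = 1.6×0.59² = 0.5570 m²
P = 2y√(1+z²) = 2×0.59×√(1+1.6²) = 2.226 m
R = A/P = 0.5570/2.226 = 0.2502 m
S = (Q·n / (1·A·R^(2/3)))² = (0.249×0.015 / (1×0.5570×0.3970))² = 0.0002853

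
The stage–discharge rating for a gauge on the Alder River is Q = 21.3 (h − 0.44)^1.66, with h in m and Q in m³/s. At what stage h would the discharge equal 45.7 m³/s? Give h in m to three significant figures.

2.02 m

h − h₀ = (Q/C)^(1/b) = (45.7/21.3)^(1/1.66) = 1.584 m
h = 0.44 + 1.584 = 2.024 m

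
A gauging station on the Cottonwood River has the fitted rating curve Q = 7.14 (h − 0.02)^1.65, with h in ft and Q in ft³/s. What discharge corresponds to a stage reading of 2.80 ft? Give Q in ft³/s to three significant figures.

Q = 7.14 × (2.80 − 0.02)^1.65 = 7.14 × 2.78^1.65 = 38.58 ft³/s

38.6 ft³/s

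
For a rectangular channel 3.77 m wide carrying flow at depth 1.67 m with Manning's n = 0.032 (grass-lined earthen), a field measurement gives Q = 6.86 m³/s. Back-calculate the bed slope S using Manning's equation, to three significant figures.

A = b·y = 3.77 × 1.67 = 6.296 m²
P = b + 2y = 3.77 + 2×1.67 = 7.110 m
R = A/P = 6.296/7.110 = 0.8855 m
S = (Q·n / (1·A·R^(2/3)))² = (6.86×0.032 / (1×6.296×0.9221))² = 0.001430

0.00143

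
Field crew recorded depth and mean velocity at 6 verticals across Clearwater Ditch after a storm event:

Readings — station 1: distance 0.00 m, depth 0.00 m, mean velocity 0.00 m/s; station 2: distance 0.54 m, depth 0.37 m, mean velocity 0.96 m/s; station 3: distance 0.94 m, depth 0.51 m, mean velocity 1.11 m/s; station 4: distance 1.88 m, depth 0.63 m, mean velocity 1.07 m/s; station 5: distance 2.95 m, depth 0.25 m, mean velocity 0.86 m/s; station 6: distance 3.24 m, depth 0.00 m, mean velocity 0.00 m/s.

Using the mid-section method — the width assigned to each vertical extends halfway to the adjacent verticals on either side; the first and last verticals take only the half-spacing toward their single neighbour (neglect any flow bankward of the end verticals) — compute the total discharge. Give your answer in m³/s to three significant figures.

1.37 m³/s

w_2 = (0.94 − 0.00)/2 = 0.47 m; q_2 = 0.96 × 0.37 × 0.47 = 0.1669 m³/s
w_3 = (1.88 − 0.54)/2 = 0.67 m; q_3 = 1.11 × 0.51 × 0.67 = 0.3793 m³/s
w_4 = (2.95 − 0.94)/2 = 1.005 m; q_4 = 1.07 × 0.63 × 1.005 = 0.6775 m³/s
w_5 = (3.24 − 1.88)/2 = 0.68 m; q_5 = 0.86 × 0.25 × 0.68 = 0.1462 m³/s
Stations 1, 6 contribute zero (depth or velocity is 0).
Q = Σ qᵢ = 1.370 m³/s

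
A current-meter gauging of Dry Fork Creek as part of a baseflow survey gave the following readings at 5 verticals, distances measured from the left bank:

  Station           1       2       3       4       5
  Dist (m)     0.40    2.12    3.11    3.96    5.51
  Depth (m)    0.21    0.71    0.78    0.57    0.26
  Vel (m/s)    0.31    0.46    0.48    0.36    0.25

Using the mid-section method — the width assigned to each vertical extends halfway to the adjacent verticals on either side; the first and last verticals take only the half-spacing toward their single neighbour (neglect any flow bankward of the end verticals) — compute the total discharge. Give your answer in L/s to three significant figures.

w_1 = (2.12 − 0.40)/2 = 0.86 m; q_1 = 0.31 × 0.21 × 0.86 = 0.05599 m³/s
w_2 = (3.11 − 0.40)/2 = 1.355 m; q_2 = 0.46 × 0.71 × 1.355 = 0.4425 m³/s
w_3 = (3.96 − 2.12)/2 = 0.92 m; q_3 = 0.48 × 0.78 × 0.92 = 0.3444 m³/s
w_4 = (5.51 − 3.11)/2 = 1.2 m; q_4 = 0.36 × 0.57 × 1.2 = 0.2462 m³/s
w_5 = (5.51 − 3.96)/2 = 0.775 m; q_5 = 0.25 × 0.26 × 0.775 = 0.05038 m³/s
Q = Σ qᵢ = 1.140 m³/s
= 1.140 × 1000 = 1140 L/s

1140 L/s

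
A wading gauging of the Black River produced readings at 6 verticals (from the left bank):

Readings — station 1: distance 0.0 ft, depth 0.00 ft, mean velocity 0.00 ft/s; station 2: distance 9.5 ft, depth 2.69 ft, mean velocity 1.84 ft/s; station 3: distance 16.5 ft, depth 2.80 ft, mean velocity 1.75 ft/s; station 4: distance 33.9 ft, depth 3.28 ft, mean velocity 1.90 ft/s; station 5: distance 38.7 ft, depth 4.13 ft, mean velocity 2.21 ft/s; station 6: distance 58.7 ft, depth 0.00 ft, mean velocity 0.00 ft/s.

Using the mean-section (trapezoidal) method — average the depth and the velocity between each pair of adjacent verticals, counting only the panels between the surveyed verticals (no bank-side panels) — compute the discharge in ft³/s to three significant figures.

225 ft³/s

Panel 1-2: Δb = 9.5 ft, d̄ = (0.00+2.69)/2 = 1.345, v̄ = (0.00+1.84)/2 = 0.92 → q = 9.5×1.345×0.92 = 11.76 ft³/s
Panel 2-3: Δb = 7 ft, d̄ = (2.69+2.80)/2 = 2.745, v̄ = (1.84+1.75)/2 = 1.795 → q = 7×2.745×1.795 = 34.49 ft³/s
Panel 3-4: Δb = 17.4 ft, d̄ = (2.80+3.28)/2 = 3.04, v̄ = (1.75+1.90)/2 = 1.825 → q = 17.4×3.04×1.825 = 96.54 ft³/s
Panel 4-5: Δb = 4.8 ft, d̄ = (3.28+4.13)/2 = 3.705, v̄ = (1.90+2.21)/2 = 2.055 → q = 4.8×3.705×2.055 = 36.55 ft³/s
Panel 5-6: Δb = 20 ft, d̄ = (4.13+0.00)/2 = 2.065, v̄ = (2.21+0.00)/2 = 1.105 → q = 20×2.065×1.105 = 45.64 ft³/s
Q = Σ q = 225.0 ft³/s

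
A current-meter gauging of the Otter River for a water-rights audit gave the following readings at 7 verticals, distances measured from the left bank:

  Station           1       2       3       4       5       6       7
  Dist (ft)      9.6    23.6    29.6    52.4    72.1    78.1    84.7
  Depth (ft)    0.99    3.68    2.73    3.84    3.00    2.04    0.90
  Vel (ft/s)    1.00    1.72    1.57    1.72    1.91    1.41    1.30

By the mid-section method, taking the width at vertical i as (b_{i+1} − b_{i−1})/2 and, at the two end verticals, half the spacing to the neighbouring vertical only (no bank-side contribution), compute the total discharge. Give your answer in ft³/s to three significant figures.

368 ft³/s

w_1 = (23.6 − 9.6)/2 = 7 ft; q_1 = 1.00 × 0.99 × 7 = 6.930 ft³/s
w_2 = (29.6 − 9.6)/2 = 10 ft; q_2 = 1.72 × 3.68 × 10 = 63.30 ft³/s
w_3 = (52.4 − 23.6)/2 = 14.4 ft; q_3 = 1.57 × 2.73 × 14.4 = 61.72 ft³/s
w_4 = (72.1 − 29.6)/2 = 21.25 ft; q_4 = 1.72 × 3.84 × 21.25 = 140.4 ft³/s
w_5 = (78.1 − 52.4)/2 = 12.85 ft; q_5 = 1.91 × 3.00 × 12.85 = 73.63 ft³/s
w_6 = (84.7 − 72.1)/2 = 6.3 ft; q_6 = 1.41 × 2.04 × 6.3 = 18.12 ft³/s
w_7 = (84.7 − 78.1)/2 = 3.3 ft; q_7 = 1.30 × 0.90 × 3.3 = 3.861 ft³/s
Q = Σ qᵢ = 367.9 ft³/s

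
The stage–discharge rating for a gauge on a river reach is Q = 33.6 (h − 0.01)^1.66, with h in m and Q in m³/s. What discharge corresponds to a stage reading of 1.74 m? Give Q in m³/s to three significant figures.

83.5 m³/s

Q = 33.6 × (1.74 − 0.01)^1.66 = 33.6 × 1.73^1.66 = 83.46 m³/s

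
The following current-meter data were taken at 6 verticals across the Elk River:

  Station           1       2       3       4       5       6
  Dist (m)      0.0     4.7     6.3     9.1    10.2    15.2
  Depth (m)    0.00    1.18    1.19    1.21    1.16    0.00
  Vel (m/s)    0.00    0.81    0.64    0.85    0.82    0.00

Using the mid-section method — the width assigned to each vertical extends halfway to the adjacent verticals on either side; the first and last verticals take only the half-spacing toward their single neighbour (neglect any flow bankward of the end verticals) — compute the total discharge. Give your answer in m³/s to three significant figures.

9.59 m³/s

w_2 = (6.3 − 0.0)/2 = 3.15 m; q_2 = 0.81 × 1.18 × 3.15 = 3.011 m³/s
w_3 = (9.1 − 4.7)/2 = 2.2 m; q_3 = 0.64 × 1.19 × 2.2 = 1.676 m³/s
w_4 = (10.2 − 6.3)/2 = 1.95 m; q_4 = 0.85 × 1.21 × 1.95 = 2.006 m³/s
w_5 = (15.2 − 9.1)/2 = 3.05 m; q_5 = 0.82 × 1.16 × 3.05 = 2.901 m³/s
Stations 1, 6 contribute zero (depth or velocity is 0).
Q = Σ qᵢ = 9.593 m³/s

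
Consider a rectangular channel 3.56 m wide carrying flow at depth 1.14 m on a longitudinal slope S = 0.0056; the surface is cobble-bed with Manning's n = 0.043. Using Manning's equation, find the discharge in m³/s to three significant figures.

A = b·y = 3.56 × 1.14 = 4.058 m²
P = b + 2y = 3.56 + 2×1.14 = 5.840 m
R = A/P = 4.058/5.840 = 0.6949 m
Q = (1/n)·A·R^(2/3)·S^(1/2) = (1/0.043) × 4.058 × 0.6949^(2/3) × 0.0056^(1/2) = 5.541 m³/s

5.54 m³/s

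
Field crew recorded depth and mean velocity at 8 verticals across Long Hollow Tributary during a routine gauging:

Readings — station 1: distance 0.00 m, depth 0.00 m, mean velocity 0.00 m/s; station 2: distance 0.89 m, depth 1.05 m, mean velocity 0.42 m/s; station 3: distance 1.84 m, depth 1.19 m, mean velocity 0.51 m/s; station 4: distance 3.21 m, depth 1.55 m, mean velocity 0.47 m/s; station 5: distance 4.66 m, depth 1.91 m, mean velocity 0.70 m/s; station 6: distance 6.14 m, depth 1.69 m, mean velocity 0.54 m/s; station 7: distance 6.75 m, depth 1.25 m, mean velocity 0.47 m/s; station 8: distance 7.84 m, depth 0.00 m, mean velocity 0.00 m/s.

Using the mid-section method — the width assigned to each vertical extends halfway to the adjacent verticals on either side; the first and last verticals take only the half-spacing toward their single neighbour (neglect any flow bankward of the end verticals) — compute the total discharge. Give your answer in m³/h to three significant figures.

20000 m³/h

w_2 = (1.84 − 0.00)/2 = 0.92 m; q_2 = 0.42 × 1.05 × 0.92 = 0.4057 m³/s
w_3 = (3.21 − 0.89)/2 = 1.16 m; q_3 = 0.51 × 1.19 × 1.16 = 0.7040 m³/s
w_4 = (4.66 − 1.84)/2 = 1.41 m; q_4 = 0.47 × 1.55 × 1.41 = 1.027 m³/s
w_5 = (6.14 − 3.21)/2 = 1.465 m; q_5 = 0.70 × 1.91 × 1.465 = 1.959 m³/s
w_6 = (6.75 − 4.66)/2 = 1.045 m; q_6 = 0.54 × 1.69 × 1.045 = 0.9537 m³/s
w_7 = (7.84 − 6.14)/2 = 0.85 m; q_7 = 0.47 × 1.25 × 0.85 = 0.4994 m³/s
Stations 1, 8 contribute zero (depth or velocity is 0).
Q = Σ qᵢ = 5.549 m³/s
= 5.549 × 3600 = 19980 m³/h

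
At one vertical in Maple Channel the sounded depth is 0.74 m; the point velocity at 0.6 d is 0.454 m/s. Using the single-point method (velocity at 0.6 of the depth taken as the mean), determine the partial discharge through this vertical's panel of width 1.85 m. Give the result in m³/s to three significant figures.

0.622 m³/s

v̄ = v₀.₆ = 0.454 m/s
q = v̄ × d × w = 0.4540 × 0.74 × 1.85 = 0.6215 m³/s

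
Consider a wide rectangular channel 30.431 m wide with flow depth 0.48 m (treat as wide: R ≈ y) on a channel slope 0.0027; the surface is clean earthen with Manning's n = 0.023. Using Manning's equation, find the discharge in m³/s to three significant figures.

A = b·y = 30.431 × 0.48 = 14.61 m²
Wide channel: R ≈ y = 0.48 m
Q = (1/n)·A·R^(2/3)·S^(1/2) = (1/0.023) × 14.61 × 0.4800^(2/3) × 0.0027^(1/2) = 20.23 m³/s

20.2 m³/s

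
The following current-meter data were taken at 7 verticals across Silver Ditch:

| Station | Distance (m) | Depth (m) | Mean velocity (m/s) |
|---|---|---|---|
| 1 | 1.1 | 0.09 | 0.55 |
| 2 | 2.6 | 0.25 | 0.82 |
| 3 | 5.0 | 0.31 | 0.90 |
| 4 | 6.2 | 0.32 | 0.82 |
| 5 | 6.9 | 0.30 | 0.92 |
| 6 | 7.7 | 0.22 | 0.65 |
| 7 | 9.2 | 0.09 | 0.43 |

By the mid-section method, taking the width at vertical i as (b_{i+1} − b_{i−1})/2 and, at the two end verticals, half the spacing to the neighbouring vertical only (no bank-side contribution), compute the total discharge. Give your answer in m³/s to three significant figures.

1.59 m³/s

w_1 = (2.6 − 1.1)/2 = 0.75 m; q_1 = 0.55 × 0.09 × 0.75 = 0.03713 m³/s
w_2 = (5.0 − 1.1)/2 = 1.95 m; q_2 = 0.82 × 0.25 × 1.95 = 0.3998 m³/s
w_3 = (6.2 − 2.6)/2 = 1.8 m; q_3 = 0.90 × 0.31 × 1.8 = 0.5022 m³/s
w_4 = (6.9 − 5.0)/2 = 0.95 m; q_4 = 0.82 × 0.32 × 0.95 = 0.2493 m³/s
w_5 = (7.7 − 6.2)/2 = 0.75 m; q_5 = 0.92 × 0.30 × 0.75 = 0.2070 m³/s
w_6 = (9.2 − 6.9)/2 = 1.15 m; q_6 = 0.65 × 0.22 × 1.15 = 0.1645 m³/s
w_7 = (9.2 − 7.7)/2 = 0.75 m; q_7 = 0.43 × 0.09 × 0.75 = 0.02903 m³/s
Q = Σ qᵢ = 1.589 m³/s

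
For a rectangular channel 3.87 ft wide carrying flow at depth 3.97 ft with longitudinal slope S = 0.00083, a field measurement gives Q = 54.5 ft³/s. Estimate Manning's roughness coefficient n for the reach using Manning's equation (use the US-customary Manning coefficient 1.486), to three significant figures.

A = b·y = 3.87 × 3.97 = 15.36 ft²
P = b + 2y = 3.87 + 2×3.97 = 11.81 ft
R = A/P = 15.36/11.81 = 1.301 ft
n = (1.486/Q)·A·R^(2/3)·S^(1/2) = (1.486/54.5) × 15.36 × 1.192 × 0.02881 = 0.01438

0.0144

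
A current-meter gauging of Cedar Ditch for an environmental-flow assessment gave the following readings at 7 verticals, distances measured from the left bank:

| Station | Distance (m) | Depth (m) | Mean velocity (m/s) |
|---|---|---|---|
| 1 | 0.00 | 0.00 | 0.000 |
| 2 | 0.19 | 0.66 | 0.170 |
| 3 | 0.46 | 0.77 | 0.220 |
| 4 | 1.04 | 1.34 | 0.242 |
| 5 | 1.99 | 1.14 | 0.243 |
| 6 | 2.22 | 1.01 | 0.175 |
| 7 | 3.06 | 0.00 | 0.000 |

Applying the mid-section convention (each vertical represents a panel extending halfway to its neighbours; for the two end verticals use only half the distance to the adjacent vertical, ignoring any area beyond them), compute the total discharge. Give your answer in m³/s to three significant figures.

w_2 = (0.46 − 0.00)/2 = 0.23 m; q_2 = 0.170 × 0.66 × 0.23 = 0.02581 m³/s
w_3 = (1.04 − 0.19)/2 = 0.425 m; q_3 = 0.220 × 0.77 × 0.425 = 0.07200 m³/s
w_4 = (1.99 − 0.46)/2 = 0.765 m; q_4 = 0.242 × 1.34 × 0.765 = 0.2481 m³/s
w_5 = (2.22 − 1.04)/2 = 0.59 m; q_5 = 0.243 × 1.14 × 0.59 = 0.1634 m³/s
w_6 = (3.06 − 1.99)/2 = 0.535 m; q_6 = 0.175 × 1.01 × 0.535 = 0.09456 m³/s
Stations 1, 7 contribute zero (depth or velocity is 0).
Q = Σ qᵢ = 0.6039 m³/s

0.604 m³/s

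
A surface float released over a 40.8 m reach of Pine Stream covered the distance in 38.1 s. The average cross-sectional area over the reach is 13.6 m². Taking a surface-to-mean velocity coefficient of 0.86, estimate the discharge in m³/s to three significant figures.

v_surface = L / t̄ = 40.8 / 38.1 = 1.071 m/s
v_mean = 0.86 × 1.071 = 0.9209 m/s
Q = A × v_mean = 13.6 × 0.9209 = 12.52 m³/s

12.5 m³/s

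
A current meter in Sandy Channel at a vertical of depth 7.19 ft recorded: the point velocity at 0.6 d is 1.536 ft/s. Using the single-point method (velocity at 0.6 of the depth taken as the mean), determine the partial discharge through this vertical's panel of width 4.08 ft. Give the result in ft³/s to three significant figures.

v̄ = v₀.₆ = 1.536 ft/s
q = v̄ × d × w = 1.536 × 7.19 × 4.08 = 45.06 ft³/s

45.1 ft³/s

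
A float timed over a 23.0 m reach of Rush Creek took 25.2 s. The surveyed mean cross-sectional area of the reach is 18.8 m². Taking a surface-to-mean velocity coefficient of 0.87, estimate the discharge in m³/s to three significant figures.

14.9 m³/s

v_surface = L / t̄ = 23.0 / 25.2 = 0.9127 m/s
v_mean = 0.87 × 0.9127 = 0.7940 m/s
Q = A × v_mean = 18.8 × 0.7940 = 14.93 m³/s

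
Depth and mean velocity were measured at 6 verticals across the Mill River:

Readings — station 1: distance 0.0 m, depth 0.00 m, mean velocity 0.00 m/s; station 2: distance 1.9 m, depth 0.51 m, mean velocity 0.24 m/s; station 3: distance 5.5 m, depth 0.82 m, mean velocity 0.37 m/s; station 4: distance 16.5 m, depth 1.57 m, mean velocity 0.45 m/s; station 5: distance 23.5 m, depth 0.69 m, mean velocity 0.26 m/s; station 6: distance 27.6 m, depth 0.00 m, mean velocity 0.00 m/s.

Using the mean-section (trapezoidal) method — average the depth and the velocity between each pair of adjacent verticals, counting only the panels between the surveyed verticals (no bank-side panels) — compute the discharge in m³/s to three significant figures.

Panel 1-2: Δb = 1.9 m, d̄ = (0.00+0.51)/2 = 0.255, v̄ = (0.00+0.24)/2 = 0.12 → q = 1.9×0.255×0.12 = 0.05814 m³/s
Panel 2-3: Δb = 3.6 m, d̄ = (0.51+0.82)/2 = 0.665, v̄ = (0.24+0.37)/2 = 0.305 → q = 3.6×0.665×0.305 = 0.7302 m³/s
Panel 3-4: Δb = 11 m, d̄ = (0.82+1.57)/2 = 1.195, v̄ = (0.37+0.45)/2 = 0.41 → q = 11×1.195×0.41 = 5.389 m³/s
Panel 4-5: Δb = 7 m, d̄ = (1.57+0.69)/2 = 1.13, v̄ = (0.45+0.26)/2 = 0.355 → q = 7×1.13×0.355 = 2.808 m³/s
Panel 5-6: Δb = 4.1 m, d̄ = (0.69+0.00)/2 = 0.345, v̄ = (0.26+0.00)/2 = 0.13 → q = 4.1×0.345×0.13 = 0.1839 m³/s
Q = Σ q = 9.170 m³/s

9.17 m³/s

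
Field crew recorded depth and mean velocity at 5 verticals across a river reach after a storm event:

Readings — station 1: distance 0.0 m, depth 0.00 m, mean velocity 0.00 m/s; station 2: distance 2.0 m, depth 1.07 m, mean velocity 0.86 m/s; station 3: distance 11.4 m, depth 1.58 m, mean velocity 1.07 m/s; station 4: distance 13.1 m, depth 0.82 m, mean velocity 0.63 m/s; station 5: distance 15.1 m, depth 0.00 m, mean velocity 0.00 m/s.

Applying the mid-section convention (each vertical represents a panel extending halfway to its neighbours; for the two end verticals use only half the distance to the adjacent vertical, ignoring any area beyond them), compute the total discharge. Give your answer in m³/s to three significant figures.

15.6 m³/s

w_2 = (11.4 − 0.0)/2 = 5.7 m; q_2 = 0.86 × 1.07 × 5.7 = 5.245 m³/s
w_3 = (13.1 − 2.0)/2 = 5.55 m; q_3 = 1.07 × 1.58 × 5.55 = 9.383 m³/s
w_4 = (15.1 − 11.4)/2 = 1.85 m; q_4 = 0.63 × 0.82 × 1.85 = 0.9557 m³/s
Stations 1, 5 contribute zero (depth or velocity is 0).
Q = Σ qᵢ = 15.58 m³/s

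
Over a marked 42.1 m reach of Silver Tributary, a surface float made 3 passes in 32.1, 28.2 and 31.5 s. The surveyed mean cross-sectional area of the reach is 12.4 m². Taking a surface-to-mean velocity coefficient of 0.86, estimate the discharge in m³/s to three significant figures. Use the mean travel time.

t̄ = (32.1 + 28.2 + 31.5) / 3 = 30.6 s
v_surface = L / t̄ = 42.1 / 30.6 = 1.376 m/s
v_mean = 0.86 × 1.376 = 1.183 m/s
Q = A × v_mean = 12.4 × 1.183 = 14.67 m³/s

14.7 m³/s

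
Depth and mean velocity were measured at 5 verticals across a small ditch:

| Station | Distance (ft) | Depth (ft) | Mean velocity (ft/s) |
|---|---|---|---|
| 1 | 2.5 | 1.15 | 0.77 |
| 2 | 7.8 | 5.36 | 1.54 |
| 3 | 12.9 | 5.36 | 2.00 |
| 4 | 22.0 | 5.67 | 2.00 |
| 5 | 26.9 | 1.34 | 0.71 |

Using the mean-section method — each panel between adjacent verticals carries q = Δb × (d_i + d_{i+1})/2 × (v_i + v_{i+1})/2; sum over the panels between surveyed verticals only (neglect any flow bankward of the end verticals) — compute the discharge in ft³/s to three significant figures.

Panel 1-2: Δb = 5.3 ft, d̄ = (1.15+5.36)/2 = 3.255, v̄ = (0.77+1.54)/2 = 1.155 → q = 5.3×3.255×1.155 = 19.93 ft³/s
Panel 2-3: Δb = 5.1 ft, d̄ = (5.36+5.36)/2 = 5.36, v̄ = (1.54+2.00)/2 = 1.77 → q = 5.1×5.36×1.77 = 48.38 ft³/s
Panel 3-4: Δb = 9.1 ft, d̄ = (5.36+5.67)/2 = 5.515, v̄ = (2.00+2.00)/2 = 2 → q = 9.1×5.515×2 = 100.4 ft³/s
Panel 4-5: Δb = 4.9 ft, d̄ = (5.67+1.34)/2 = 3.505, v̄ = (2.00+0.71)/2 = 1.355 → q = 4.9×3.505×1.355 = 23.27 ft³/s
Q = Σ q = 192.0 ft³/s

192 ft³/s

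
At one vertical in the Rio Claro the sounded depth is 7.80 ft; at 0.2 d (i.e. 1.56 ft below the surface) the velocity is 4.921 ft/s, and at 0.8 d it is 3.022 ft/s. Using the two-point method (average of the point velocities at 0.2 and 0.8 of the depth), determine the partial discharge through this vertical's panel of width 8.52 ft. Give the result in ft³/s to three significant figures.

264 ft³/s

v̄ = (4.921 + 3.022) / 2 = 3.972 ft/s
q = v̄ × d × w = 3.972 × 7.80 × 8.52 = 263.9 ft³/s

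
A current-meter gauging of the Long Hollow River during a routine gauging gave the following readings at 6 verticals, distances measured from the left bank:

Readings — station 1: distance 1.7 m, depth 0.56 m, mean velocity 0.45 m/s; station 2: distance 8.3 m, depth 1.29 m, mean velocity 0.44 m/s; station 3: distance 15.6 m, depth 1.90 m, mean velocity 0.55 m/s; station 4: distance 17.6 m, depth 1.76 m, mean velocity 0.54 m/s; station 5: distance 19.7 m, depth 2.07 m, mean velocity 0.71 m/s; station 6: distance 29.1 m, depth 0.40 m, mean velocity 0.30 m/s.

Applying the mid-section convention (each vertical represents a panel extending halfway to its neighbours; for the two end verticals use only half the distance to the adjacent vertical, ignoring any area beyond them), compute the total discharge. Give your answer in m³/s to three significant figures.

w_1 = (8.3 − 1.7)/2 = 3.3 m; q_1 = 0.45 × 0.56 × 3.3 = 0.8316 m³/s
w_2 = (15.6 − 1.7)/2 = 6.95 m; q_2 = 0.44 × 1.29 × 6.95 = 3.945 m³/s
w_3 = (17.6 − 8.3)/2 = 4.65 m; q_3 = 0.55 × 1.90 × 4.65 = 4.859 m³/s
w_4 = (19.7 − 15.6)/2 = 2.05 m; q_4 = 0.54 × 1.76 × 2.05 = 1.948 m³/s
w_5 = (29.1 − 17.6)/2 = 5.75 m; q_5 = 0.71 × 2.07 × 5.75 = 8.451 m³/s
w_6 = (29.1 − 19.7)/2 = 4.7 m; q_6 = 0.30 × 0.40 × 4.7 = 0.5640 m³/s
Q = Σ qᵢ = 20.60 m³/s

20.6 m³/s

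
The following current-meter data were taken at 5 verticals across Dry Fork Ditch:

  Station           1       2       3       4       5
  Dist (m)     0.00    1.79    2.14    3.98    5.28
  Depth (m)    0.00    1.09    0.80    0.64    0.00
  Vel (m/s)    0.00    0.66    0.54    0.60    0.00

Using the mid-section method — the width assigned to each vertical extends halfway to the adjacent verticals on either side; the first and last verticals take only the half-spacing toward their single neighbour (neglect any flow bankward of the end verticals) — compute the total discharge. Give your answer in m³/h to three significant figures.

6640 m³/h

w_2 = (2.14 − 0.00)/2 = 1.07 m; q_2 = 0.66 × 1.09 × 1.07 = 0.7698 m³/s
w_3 = (3.98 − 1.79)/2 = 1.095 m; q_3 = 0.54 × 0.80 × 1.095 = 0.4730 m³/s
w_4 = (5.28 − 2.14)/2 = 1.57 m; q_4 = 0.60 × 0.64 × 1.57 = 0.6029 m³/s
Stations 1, 5 contribute zero (depth or velocity is 0).
Q = Σ qᵢ = 1.846 m³/s
= 1.846 × 3600 = 6644 m³/h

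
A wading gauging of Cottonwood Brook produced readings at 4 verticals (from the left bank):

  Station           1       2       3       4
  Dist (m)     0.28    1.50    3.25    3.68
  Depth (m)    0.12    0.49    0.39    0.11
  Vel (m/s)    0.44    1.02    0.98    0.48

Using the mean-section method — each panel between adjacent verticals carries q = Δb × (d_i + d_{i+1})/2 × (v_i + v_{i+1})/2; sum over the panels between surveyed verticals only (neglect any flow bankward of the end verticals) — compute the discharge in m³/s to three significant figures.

1.12 m³/s

Panel 1-2: Δb = 1.22 m, d̄ = (0.12+0.49)/2 = 0.305, v̄ = (0.44+1.02)/2 = 0.73 → q = 1.22×0.305×0.73 = 0.2716 m³/s
Panel 2-3: Δb = 1.75 m, d̄ = (0.49+0.39)/2 = 0.44, v̄ = (1.02+0.98)/2 = 1 → q = 1.75×0.44×1 = 0.7700 m³/s
Panel 3-4: Δb = 0.43 m, d̄ = (0.39+0.11)/2 = 0.25, v̄ = (0.98+0.48)/2 = 0.73 → q = 0.43×0.25×0.73 = 0.07848 m³/s
Q = Σ q = 1.120 m³/s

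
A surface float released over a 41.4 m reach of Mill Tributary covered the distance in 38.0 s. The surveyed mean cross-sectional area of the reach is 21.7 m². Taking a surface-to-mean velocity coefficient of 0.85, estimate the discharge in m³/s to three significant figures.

v_surface = L / t̄ = 41.4 / 38 = 1.089 m/s
v_mean = 0.85 × 1.089 = 0.9261 m/s
Q = A × v_mean = 21.7 × 0.9261 = 20.10 m³/s

20.1 m³/s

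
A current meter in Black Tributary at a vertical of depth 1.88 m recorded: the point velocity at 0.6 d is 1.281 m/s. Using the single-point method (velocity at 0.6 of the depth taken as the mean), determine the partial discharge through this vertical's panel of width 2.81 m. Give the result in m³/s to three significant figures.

6.77 m³/s

v̄ = v₀.₆ = 1.281 m/s
q = v̄ × d × w = 1.281 × 1.88 × 2.81 = 6.767 m³/s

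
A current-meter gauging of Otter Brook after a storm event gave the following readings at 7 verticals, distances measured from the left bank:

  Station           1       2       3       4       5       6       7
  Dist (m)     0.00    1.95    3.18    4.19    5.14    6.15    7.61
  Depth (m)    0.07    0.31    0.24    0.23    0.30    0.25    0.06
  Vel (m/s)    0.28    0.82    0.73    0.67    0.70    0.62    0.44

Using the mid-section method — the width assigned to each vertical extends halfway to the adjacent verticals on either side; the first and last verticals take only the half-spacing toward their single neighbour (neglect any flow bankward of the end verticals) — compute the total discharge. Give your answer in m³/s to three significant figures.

1.19 m³/s

w_1 = (1.95 − 0.00)/2 = 0.975 m; q_1 = 0.28 × 0.07 × 0.975 = 0.01911 m³/s
w_2 = (3.18 − 0.00)/2 = 1.59 m; q_2 = 0.82 × 0.31 × 1.59 = 0.4042 m³/s
w_3 = (4.19 − 1.95)/2 = 1.12 m; q_3 = 0.73 × 0.24 × 1.12 = 0.1962 m³/s
w_4 = (5.14 − 3.18)/2 = 0.98 m; q_4 = 0.67 × 0.23 × 0.98 = 0.1510 m³/s
w_5 = (6.15 − 4.19)/2 = 0.98 m; q_5 = 0.70 × 0.30 × 0.98 = 0.2058 m³/s
w_6 = (7.61 − 5.14)/2 = 1.235 m; q_6 = 0.62 × 0.25 × 1.235 = 0.1914 m³/s
w_7 = (7.61 − 6.15)/2 = 0.73 m; q_7 = 0.44 × 0.06 × 0.73 = 0.01927 m³/s
Q = Σ qᵢ = 1.187 m³/s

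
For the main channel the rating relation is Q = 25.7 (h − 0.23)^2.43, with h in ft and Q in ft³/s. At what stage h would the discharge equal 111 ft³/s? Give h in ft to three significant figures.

2.06 ft

h − h₀ = (Q/C)^(1/b) = (111/25.7)^(1/2.43) = 1.826 ft
h = 0.23 + 1.826 = 2.056 ft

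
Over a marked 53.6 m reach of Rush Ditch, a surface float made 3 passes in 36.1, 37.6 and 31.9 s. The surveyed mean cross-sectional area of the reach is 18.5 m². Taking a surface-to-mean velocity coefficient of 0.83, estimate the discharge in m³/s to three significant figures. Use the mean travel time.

t̄ = (36.1 + 37.6 + 31.9) / 3 = 35.2 s
v_surface = L / t̄ = 53.6 / 35.2 = 1.523 m/s
v_mean = 0.83 × 1.523 = 1.264 m/s
Q = A × v_mean = 18.5 × 1.264 = 23.38 m³/s

23.4 m³/s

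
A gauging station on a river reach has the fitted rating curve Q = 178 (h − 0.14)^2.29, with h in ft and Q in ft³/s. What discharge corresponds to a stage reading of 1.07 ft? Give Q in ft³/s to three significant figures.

151 ft³/s

Q = 178 × (1.07 − 0.14)^2.29 = 178 × 0.93^2.29 = 150.7 ft³/s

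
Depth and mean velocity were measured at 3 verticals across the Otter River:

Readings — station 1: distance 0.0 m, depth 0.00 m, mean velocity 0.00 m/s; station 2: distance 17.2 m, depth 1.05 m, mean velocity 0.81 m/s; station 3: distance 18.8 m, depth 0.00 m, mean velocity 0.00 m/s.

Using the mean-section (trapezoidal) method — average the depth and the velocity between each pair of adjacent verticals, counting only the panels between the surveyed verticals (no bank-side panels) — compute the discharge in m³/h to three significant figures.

Panel 1-2: Δb = 17.2 m, d̄ = (0.00+1.05)/2 = 0.525, v̄ = (0.00+0.81)/2 = 0.405 → q = 17.2×0.525×0.405 = 3.657 m³/s
Panel 2-3: Δb = 1.6 m, d̄ = (1.05+0.00)/2 = 0.525, v̄ = (0.81+0.00)/2 = 0.405 → q = 1.6×0.525×0.405 = 0.3402 m³/s
Q = Σ q = 3.997 m³/s
= 3.997 × 3600 = 14390 m³/h

14400 m³/h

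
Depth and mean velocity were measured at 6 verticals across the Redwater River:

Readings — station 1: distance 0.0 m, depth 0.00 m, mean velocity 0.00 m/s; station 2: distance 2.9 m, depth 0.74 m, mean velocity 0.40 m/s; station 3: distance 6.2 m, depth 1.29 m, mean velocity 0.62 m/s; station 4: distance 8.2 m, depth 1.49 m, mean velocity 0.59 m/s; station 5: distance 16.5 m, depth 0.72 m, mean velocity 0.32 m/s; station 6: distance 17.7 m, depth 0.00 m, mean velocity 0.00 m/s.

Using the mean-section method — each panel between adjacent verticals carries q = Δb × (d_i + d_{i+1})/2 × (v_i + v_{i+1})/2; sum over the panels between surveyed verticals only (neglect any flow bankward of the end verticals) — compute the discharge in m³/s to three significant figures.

Panel 1-2: Δb = 2.9 m, d̄ = (0.00+0.74)/2 = 0.37, v̄ = (0.00+0.40)/2 = 0.2 → q = 2.9×0.37×0.2 = 0.2146 m³/s
Panel 2-3: Δb = 3.3 m, d̄ = (0.74+1.29)/2 = 1.015, v̄ = (0.40+0.62)/2 = 0.51 → q = 3.3×1.015×0.51 = 1.708 m³/s
Panel 3-4: Δb = 2 m, d̄ = (1.29+1.49)/2 = 1.39, v̄ = (0.62+0.59)/2 = 0.605 → q = 2×1.39×0.605 = 1.682 m³/s
Panel 4-5: Δb = 8.3 m, d̄ = (1.49+0.72)/2 = 1.105, v̄ = (0.59+0.32)/2 = 0.455 → q = 8.3×1.105×0.455 = 4.173 m³/s
Panel 5-6: Δb = 1.2 m, d̄ = (0.72+0.00)/2 = 0.36, v̄ = (0.32+0.00)/2 = 0.16 → q = 1.2×0.36×0.16 = 0.06912 m³/s
Q = Σ q = 7.847 m³/s

7.85 m³/s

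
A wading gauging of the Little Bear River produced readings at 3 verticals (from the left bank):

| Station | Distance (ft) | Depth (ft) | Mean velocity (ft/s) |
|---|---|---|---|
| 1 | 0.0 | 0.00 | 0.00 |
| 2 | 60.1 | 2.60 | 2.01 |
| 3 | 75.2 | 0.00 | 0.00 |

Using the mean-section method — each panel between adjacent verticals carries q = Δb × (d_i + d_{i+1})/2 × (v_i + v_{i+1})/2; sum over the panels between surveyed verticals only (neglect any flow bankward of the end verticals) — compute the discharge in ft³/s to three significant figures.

Panel 1-2: Δb = 60.1 ft, d̄ = (0.00+2.60)/2 = 1.3, v̄ = (0.00+2.01)/2 = 1.005 → q = 60.1×1.3×1.005 = 78.52 ft³/s
Panel 2-3: Δb = 15.1 ft, d̄ = (2.60+0.00)/2 = 1.3, v̄ = (2.01+0.00)/2 = 1.005 → q = 15.1×1.3×1.005 = 19.73 ft³/s
Q = Σ q = 98.25 ft³/s

98.2 ft³/s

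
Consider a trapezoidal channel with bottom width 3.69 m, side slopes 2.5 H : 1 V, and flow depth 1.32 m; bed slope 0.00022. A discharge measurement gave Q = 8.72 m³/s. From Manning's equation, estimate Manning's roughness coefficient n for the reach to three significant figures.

0.0141

A = (b + z·y)·y = (3.69 + 2.5×1.32)×1.32 = 9.227 m²
P = b + 2y√(1+z²) = 3.69 + 2×1.32×√(1+2.5²) = 10.80 m
R = A/P = 9.227/10.80 = 0.8545 m
n = (1/Q)·A·R^(2/3)·S^(1/2) = (1/8.72) × 9.227 × 0.9005 × 0.01483 = 0.01413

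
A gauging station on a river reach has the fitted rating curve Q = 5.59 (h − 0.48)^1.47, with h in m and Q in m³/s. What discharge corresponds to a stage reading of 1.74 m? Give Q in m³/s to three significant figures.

Q = 5.59 × (1.74 − 0.48)^1.47 = 5.59 × 1.26^1.47 = 7.852 m³/s

7.85 m³/s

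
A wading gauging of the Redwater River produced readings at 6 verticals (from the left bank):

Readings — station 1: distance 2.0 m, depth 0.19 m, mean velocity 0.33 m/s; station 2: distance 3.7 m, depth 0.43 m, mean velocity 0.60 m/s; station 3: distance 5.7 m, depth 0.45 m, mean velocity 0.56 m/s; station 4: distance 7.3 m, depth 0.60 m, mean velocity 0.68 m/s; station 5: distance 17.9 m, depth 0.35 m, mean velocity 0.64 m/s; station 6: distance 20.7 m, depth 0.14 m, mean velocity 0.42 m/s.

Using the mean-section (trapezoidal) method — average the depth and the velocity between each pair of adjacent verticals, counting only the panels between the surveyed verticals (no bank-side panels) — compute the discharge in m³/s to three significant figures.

Panel 1-2: Δb = 1.7 m, d̄ = (0.19+0.43)/2 = 0.31, v̄ = (0.33+0.60)/2 = 0.465 → q = 1.7×0.31×0.465 = 0.2451 m³/s
Panel 2-3: Δb = 2 m, d̄ = (0.43+0.45)/2 = 0.44, v̄ = (0.60+0.56)/2 = 0.58 → q = 2×0.44×0.58 = 0.5104 m³/s
Panel 3-4: Δb = 1.6 m, d̄ = (0.45+0.60)/2 = 0.525, v̄ = (0.56+0.68)/2 = 0.62 → q = 1.6×0.525×0.62 = 0.5208 m³/s
Panel 4-5: Δb = 10.6 m, d̄ = (0.60+0.35)/2 = 0.475, v̄ = (0.68+0.64)/2 = 0.66 → q = 10.6×0.475×0.66 = 3.323 m³/s
Panel 5-6: Δb = 2.8 m, d̄ = (0.35+0.14)/2 = 0.245, v̄ = (0.64+0.42)/2 = 0.53 → q = 2.8×0.245×0.53 = 0.3636 m³/s
Q = Σ q = 4.963 m³/s

4.96 m³/s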